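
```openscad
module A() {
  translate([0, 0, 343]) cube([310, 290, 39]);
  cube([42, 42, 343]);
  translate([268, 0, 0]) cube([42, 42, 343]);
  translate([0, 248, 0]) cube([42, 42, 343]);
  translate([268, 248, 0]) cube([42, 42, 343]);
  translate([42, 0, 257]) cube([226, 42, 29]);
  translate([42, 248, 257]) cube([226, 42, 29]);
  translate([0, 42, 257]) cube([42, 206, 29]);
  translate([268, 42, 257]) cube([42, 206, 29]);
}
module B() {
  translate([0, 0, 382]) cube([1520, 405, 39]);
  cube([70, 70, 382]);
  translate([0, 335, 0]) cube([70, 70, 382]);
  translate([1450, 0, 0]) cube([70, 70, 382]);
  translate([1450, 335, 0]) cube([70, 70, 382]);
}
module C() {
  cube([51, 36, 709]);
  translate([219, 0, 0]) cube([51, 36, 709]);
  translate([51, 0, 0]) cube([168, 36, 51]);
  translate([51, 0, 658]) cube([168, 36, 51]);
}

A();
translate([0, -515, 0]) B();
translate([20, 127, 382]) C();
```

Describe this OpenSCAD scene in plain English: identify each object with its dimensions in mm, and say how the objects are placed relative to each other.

A is a four-legged stool. The seat is a 310×290×39 mm slab whose top surface is at z = 382 mm; four square legs, each 42×42 mm in cross-section, run from the floor (z = 0) to the underside of the seat, each flush with a corner of the seat. Four stretchers, 42 mm wide and 29 mm tall, connect adjacent legs with their undersides at z = 257 mm, each running between the inner faces of the legs it joins and aligned with the legs' outer faces on the other axis.

B is a long wooden bench with a 1520 mm (x) × 405 mm (y) seat, 39 mm thick, its top surface 421 mm above the floor. Four 70 mm square legs at the seat corners, flush with the edges, run from z = 0 to the seat underside.

C is a rectangular picture frame lying in the x–z plane (depth along y). The opening is 168 mm wide (x) by 607 mm tall (z), surrounded by a border 51 mm wide on all four sides. The frame is 36 mm deep and is made of two full-height vertical stiles with two horizontal rails fitted between them.

The bench is on the floor beside the stool on its −y side. The picture frame is on top of the stool, centred.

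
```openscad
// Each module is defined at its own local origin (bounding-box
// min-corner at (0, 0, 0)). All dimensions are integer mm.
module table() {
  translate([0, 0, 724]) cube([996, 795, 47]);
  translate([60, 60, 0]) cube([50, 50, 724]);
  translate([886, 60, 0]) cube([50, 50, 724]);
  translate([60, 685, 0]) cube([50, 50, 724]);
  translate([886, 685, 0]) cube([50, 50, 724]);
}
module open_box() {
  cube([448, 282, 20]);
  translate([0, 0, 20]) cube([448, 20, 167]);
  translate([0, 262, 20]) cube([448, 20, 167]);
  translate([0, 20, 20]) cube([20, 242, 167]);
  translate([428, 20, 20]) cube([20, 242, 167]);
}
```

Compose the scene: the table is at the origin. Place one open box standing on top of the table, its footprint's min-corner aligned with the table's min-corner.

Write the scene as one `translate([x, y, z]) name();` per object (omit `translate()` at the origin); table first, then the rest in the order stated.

table();
translate([0, 0, 771]) open_box();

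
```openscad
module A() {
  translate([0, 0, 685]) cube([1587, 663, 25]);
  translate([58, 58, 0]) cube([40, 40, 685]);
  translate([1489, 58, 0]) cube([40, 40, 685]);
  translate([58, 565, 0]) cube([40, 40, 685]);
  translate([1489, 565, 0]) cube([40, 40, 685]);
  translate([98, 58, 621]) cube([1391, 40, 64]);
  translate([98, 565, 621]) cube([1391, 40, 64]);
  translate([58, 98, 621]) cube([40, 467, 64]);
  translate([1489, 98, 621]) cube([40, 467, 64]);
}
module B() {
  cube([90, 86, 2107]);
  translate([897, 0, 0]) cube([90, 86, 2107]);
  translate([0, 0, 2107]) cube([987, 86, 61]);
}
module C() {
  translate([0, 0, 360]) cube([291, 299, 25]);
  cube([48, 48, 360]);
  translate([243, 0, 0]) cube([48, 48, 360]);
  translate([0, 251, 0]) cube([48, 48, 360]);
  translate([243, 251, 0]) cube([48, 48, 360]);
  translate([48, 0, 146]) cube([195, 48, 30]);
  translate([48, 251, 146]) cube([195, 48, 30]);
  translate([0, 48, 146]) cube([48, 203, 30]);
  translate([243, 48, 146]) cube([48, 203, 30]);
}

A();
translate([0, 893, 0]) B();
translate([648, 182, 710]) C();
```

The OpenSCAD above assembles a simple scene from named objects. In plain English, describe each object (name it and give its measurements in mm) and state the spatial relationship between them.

A is a table with a 1587×663 mm rectangular top, 25 mm thick, top surface at z = 710 mm, supported by four 40×40 mm square legs, each inset 58 mm from the nearest pair of top edges, running from the floor. Four apron rails, 40 mm thick and 64 mm tall, run between adjacent legs with their top edges flush with the underside of the top and their outer faces flush with the legs' outer faces.

B is a rectangular door frame: two vertical jambs of 90×86 mm section, 2107 mm tall, with a clear opening 807 mm wide between their inner faces. A header 61 mm tall and 86 mm deep lies on top of the jambs and spans the full outside width.

C is a simple wooden stool: a rectangular seat 291 mm (x) by 299 mm (y), 25 mm thick, top face at z = 385 mm, on four square legs, each 48×48 mm in cross-section. The legs rest on z = 0, each flush with a corner of the seat. Four stretchers, 48 mm wide and 30 mm tall, connect adjacent legs with their undersides at z = 146 mm, each running between the inner faces of the legs it joins and aligned with the legs' outer faces on the other axis.

The door frame is on the floor beside the table on its +y side. The stool is on top of the table, centred.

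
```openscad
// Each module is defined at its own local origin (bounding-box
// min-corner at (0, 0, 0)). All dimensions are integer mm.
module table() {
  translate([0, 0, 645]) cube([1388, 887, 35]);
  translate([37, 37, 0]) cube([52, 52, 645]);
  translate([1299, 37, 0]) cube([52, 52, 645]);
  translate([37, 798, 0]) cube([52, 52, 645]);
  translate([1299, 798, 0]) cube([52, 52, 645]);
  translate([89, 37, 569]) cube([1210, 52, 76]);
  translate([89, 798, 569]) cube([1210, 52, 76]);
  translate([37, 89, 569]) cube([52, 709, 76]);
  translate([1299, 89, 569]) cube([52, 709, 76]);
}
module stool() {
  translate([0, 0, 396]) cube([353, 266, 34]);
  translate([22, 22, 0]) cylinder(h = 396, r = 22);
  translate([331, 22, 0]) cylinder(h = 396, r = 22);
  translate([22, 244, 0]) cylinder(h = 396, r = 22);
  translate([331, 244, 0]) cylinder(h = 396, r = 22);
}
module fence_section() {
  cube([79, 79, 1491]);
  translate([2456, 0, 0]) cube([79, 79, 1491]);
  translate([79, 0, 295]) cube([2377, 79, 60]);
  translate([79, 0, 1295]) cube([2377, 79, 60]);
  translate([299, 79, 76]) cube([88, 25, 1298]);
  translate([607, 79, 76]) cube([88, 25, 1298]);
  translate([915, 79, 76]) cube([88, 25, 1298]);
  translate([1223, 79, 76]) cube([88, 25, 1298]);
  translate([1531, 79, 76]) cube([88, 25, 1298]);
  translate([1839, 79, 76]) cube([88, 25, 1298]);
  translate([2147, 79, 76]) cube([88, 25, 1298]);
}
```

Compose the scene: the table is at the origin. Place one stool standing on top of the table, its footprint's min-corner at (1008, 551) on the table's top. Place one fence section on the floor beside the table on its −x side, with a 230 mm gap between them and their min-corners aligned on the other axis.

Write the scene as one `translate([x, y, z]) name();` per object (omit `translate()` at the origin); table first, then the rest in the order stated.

table();
translate([1008, 551, 680]) stool();
translate([-2765, 0, 0]) fence_section();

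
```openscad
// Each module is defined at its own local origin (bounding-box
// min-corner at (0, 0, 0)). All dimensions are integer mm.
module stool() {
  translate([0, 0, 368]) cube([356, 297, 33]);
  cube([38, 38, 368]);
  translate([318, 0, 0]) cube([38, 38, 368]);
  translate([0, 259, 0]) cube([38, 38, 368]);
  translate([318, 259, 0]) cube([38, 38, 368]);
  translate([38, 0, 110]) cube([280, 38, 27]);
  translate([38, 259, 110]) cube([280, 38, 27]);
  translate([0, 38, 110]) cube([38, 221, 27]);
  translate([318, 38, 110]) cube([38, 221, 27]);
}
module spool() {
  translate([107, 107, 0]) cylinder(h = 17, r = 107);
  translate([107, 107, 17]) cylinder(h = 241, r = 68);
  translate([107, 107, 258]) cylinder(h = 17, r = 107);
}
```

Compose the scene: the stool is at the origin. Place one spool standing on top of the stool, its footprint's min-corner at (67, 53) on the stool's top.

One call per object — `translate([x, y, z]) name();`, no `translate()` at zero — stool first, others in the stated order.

stool();
translate([67, 53, 401]) spool();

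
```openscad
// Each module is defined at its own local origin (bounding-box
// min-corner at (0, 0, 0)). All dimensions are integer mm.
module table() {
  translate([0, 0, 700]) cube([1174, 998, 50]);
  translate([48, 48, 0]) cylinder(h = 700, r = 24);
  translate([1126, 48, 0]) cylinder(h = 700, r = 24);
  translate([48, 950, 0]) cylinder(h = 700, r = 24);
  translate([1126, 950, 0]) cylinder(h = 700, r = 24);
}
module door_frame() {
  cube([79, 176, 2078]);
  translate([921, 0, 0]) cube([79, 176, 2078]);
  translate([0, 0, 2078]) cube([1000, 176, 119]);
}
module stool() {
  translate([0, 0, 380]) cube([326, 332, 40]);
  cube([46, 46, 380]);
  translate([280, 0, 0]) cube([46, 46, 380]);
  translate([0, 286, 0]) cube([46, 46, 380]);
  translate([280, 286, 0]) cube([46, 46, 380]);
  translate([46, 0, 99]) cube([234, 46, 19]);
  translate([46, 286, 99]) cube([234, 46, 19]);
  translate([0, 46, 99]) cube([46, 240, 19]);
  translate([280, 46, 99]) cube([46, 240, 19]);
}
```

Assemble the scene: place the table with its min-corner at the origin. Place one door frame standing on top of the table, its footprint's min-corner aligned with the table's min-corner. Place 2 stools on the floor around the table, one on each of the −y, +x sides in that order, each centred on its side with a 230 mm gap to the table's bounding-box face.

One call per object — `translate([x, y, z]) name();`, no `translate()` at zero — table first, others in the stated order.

table();
translate([0, 0, 750]) door_frame();
translate([424, -562, 0]) stool();
translate([1404, 333, 0]) stool();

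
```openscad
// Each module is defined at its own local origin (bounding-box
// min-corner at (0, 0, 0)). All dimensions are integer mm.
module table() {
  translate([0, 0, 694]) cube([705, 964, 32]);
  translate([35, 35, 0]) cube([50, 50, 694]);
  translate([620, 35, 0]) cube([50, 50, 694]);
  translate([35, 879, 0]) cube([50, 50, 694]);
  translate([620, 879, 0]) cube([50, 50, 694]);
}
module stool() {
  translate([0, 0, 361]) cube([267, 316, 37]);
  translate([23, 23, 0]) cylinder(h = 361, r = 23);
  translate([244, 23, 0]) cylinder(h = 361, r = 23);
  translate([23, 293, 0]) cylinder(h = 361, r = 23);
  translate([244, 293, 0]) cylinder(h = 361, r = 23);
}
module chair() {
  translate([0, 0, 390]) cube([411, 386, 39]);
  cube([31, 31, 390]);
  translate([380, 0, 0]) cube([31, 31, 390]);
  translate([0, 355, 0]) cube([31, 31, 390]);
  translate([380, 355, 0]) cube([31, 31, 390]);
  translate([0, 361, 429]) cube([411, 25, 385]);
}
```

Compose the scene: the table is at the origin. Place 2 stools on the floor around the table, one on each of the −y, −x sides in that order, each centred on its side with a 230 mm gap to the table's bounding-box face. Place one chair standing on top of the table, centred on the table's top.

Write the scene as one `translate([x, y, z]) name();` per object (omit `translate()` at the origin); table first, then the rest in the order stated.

table();
translate([219, -546, 0]) stool();
translate([-497, 324, 0]) stool();
translate([147, 289, 726]) chair();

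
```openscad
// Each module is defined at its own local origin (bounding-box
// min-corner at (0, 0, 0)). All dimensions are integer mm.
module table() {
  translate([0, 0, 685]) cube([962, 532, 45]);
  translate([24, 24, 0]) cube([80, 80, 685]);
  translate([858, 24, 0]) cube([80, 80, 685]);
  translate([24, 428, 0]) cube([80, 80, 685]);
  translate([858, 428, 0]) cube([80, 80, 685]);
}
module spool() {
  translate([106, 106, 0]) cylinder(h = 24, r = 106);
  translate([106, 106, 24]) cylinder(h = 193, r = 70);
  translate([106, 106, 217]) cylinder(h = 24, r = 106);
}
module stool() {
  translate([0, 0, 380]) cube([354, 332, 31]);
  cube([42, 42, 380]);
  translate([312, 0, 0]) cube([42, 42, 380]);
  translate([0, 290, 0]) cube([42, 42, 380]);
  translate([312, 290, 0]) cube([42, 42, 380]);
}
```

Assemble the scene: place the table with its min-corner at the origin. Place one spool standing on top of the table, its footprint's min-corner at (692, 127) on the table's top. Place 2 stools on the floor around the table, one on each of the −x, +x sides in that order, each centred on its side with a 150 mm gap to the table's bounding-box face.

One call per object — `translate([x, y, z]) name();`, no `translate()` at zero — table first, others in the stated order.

table();
translate([692, 127, 730]) spool();
translate([-504, 100, 0]) stool();
translate([1112, 100, 0]) stool();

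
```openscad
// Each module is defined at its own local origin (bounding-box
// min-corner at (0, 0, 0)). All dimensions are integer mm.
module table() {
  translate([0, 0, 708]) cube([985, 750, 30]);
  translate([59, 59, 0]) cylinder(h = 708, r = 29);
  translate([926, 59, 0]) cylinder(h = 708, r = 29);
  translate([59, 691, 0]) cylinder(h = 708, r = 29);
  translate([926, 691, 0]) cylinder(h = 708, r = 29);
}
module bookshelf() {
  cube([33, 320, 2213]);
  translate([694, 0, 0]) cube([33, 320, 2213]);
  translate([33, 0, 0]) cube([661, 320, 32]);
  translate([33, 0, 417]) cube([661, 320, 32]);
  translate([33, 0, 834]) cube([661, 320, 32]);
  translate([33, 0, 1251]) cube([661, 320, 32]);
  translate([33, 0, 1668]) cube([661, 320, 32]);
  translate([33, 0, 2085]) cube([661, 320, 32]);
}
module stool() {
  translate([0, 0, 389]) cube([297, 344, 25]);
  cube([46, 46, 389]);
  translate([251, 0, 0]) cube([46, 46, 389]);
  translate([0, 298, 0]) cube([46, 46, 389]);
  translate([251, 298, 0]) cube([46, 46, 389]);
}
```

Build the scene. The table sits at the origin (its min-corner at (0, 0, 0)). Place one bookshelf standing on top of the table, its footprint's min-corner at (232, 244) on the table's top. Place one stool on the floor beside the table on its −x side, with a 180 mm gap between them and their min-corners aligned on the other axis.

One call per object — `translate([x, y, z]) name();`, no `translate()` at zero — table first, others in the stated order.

table();
translate([232, 244, 738]) bookshelf();
translate([-477, 0, 0]) stool();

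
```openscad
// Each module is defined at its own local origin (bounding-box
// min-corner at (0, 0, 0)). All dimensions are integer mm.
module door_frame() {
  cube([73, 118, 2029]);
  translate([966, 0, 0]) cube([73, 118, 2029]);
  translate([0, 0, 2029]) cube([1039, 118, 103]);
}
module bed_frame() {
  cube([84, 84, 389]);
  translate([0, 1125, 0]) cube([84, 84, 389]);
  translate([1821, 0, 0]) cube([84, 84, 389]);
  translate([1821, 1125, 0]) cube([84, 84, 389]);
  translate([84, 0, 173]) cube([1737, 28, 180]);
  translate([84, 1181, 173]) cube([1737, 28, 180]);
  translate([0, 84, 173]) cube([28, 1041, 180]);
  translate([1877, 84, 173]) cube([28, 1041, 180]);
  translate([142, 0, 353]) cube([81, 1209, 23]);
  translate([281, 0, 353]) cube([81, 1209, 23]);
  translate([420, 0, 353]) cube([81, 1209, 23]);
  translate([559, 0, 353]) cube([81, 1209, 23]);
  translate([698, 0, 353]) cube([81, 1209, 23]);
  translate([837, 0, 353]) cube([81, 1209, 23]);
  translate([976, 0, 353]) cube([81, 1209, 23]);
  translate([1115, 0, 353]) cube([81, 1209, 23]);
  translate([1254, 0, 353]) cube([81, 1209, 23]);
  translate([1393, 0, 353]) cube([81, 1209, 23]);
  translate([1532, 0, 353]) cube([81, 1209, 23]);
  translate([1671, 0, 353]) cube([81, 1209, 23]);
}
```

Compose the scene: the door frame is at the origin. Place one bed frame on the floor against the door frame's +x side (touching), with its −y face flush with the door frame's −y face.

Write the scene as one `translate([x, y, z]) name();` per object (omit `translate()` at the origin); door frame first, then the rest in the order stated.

door_frame();
translate([1039, 0, 0]) bed_frame();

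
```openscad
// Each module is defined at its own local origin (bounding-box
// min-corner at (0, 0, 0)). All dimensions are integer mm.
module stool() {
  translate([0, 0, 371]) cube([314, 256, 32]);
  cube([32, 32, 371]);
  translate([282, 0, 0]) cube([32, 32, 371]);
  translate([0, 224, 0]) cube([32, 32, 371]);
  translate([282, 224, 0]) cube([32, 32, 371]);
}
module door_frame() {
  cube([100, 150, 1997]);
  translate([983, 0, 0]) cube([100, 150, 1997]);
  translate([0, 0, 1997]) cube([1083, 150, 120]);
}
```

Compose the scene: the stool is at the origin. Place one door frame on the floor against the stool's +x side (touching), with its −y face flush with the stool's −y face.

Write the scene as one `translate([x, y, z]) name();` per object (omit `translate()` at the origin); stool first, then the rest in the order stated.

stool();
translate([314, 0, 0]) door_frame();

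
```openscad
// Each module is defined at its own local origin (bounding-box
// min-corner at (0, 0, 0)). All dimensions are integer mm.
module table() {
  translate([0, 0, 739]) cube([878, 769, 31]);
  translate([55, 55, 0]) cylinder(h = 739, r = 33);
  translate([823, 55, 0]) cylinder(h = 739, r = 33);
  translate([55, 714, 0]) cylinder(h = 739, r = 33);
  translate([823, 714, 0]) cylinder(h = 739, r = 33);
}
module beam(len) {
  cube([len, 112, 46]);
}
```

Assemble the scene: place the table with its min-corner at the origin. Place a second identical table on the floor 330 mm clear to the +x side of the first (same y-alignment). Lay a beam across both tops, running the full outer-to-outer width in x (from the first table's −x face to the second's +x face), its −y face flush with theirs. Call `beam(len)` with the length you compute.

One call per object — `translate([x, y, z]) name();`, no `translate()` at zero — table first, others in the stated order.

table();
translate([1208, 0, 0]) table();
translate([0, 0, 770]) beam(2086);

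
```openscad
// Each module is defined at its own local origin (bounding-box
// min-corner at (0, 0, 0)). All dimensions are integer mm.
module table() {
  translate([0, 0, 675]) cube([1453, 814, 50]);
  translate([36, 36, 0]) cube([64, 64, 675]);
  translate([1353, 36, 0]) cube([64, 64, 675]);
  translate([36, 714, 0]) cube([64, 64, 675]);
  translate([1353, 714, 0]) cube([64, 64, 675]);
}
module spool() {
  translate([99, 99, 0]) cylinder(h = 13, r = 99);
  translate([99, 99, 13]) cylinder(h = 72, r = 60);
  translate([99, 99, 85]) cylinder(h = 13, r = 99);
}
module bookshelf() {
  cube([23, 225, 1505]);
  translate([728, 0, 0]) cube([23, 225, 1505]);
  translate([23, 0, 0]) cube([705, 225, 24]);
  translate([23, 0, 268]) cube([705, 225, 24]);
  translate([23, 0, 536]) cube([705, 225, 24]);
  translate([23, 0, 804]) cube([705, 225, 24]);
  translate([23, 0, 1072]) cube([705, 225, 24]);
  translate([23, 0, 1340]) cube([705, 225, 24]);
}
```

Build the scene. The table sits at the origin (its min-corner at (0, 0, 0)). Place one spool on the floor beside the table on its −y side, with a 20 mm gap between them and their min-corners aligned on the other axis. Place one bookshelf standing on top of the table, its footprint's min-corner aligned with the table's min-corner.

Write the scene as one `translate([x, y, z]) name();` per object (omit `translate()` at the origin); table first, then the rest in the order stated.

table();
translate([0, -218, 0]) spool();
translate([0, 0, 725]) bookshelf();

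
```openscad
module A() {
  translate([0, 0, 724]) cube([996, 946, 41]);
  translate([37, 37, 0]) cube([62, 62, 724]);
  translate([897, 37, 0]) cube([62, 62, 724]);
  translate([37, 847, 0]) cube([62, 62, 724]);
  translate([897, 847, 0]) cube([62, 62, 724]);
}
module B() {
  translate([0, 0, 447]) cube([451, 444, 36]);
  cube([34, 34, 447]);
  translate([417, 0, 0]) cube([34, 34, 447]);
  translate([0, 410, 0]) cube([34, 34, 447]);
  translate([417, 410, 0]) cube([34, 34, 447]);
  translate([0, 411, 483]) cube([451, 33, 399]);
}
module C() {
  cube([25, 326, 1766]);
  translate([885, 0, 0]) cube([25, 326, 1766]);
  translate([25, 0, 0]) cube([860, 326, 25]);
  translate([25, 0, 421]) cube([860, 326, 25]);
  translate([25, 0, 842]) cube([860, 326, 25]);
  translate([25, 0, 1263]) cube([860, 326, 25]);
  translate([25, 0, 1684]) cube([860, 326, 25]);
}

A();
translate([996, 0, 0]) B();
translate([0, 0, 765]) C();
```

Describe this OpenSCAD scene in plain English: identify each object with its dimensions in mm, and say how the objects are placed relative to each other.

A is a table: top 996 mm (x) × 946 mm (y), 41 mm thick, upper face at z = 765 mm, on four 62×62 mm square legs, each inset 37 mm from the nearest pair of top edges, running from z = 0 to the bottom of the top.

B is a chair. The seat is a 451×444×36 mm slab with its top at z = 483 mm, on four 34×34 mm corner legs (flush with the seat edges, standing on z = 0). A flat backrest 33 mm thick, 399 mm tall, spans the full seat width and rises from the seat top along its +y edge, rear face flush with the rear of the seat.

C is an open bookshelf. Two side panels, each 25 mm thick, 326 mm deep and 1766 mm tall, stand 910 mm apart (outside-to-outside). Between them sit 5 shelves, each 25 mm thick and 326 mm deep, spanning the full gap between the sides. The bottom shelf rests on the floor (its underside at z = 0) and the clear gap between one shelf's top and the next shelf's underside is 396 mm.

The chair is against the table's +x side, with their −y faces flush. The bookshelf is on top of the table.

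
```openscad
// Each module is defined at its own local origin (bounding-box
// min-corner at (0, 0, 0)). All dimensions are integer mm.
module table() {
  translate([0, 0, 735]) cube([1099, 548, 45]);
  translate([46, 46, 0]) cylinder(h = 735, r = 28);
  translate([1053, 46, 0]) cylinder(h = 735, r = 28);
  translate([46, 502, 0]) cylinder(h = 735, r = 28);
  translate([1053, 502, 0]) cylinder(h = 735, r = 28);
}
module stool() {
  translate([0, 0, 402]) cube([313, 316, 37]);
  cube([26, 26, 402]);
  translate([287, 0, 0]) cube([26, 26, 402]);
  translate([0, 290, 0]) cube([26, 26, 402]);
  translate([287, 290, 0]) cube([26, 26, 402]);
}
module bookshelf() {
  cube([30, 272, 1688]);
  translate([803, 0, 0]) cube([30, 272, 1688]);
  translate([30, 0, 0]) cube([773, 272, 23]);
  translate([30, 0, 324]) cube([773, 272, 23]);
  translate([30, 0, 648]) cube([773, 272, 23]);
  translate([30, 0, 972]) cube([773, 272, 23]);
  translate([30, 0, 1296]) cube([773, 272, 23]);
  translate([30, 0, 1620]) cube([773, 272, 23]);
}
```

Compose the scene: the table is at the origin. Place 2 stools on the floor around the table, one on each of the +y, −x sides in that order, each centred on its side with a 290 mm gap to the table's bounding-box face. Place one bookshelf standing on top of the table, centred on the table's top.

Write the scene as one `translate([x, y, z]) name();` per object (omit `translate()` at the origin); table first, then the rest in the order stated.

table();
translate([393, 838, 0]) stool();
translate([-603, 116, 0]) stool();
translate([133, 138, 780]) bookshelf();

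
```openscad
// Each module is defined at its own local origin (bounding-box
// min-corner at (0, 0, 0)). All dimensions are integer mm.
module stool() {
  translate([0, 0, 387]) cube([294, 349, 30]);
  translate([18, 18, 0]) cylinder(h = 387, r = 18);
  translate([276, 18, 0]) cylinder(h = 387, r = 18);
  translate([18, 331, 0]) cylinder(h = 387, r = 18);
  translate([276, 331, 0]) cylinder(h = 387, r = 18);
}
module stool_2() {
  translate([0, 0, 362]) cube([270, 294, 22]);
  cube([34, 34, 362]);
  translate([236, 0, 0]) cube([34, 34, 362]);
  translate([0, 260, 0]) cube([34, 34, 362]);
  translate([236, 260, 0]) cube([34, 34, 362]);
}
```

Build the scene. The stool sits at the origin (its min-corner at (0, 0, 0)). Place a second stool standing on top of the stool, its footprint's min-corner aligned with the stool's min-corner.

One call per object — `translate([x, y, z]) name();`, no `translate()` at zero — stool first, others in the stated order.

stool();
translate([0, 0, 417]) stool_2();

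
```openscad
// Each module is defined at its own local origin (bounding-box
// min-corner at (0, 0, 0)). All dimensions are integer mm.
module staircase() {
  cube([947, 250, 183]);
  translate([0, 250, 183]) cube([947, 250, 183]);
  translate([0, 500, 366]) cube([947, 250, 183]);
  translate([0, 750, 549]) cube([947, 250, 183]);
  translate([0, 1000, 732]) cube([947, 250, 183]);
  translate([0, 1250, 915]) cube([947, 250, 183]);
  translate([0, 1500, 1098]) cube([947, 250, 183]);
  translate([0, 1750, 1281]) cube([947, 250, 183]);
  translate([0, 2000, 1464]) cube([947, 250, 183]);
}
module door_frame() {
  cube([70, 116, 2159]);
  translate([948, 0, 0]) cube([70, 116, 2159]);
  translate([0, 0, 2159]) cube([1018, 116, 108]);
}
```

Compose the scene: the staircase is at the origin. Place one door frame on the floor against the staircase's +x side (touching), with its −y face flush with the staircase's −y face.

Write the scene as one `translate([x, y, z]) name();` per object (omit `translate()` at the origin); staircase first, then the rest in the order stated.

staircase();
translate([947, 0, 0]) door_frame();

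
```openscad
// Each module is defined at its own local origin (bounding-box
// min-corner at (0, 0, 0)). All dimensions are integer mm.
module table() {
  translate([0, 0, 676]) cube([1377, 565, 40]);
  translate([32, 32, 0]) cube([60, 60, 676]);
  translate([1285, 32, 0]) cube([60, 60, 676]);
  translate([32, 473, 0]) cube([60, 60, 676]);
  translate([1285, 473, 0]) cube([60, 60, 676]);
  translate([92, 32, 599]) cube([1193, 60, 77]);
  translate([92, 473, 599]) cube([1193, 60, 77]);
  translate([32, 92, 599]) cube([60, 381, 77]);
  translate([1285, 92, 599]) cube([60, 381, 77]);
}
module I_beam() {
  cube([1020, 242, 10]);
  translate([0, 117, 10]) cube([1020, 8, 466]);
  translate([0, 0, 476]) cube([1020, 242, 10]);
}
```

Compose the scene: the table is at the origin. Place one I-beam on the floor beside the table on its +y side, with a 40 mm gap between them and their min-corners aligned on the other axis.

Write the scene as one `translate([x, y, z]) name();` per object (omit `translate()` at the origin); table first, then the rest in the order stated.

table();
translate([0, 605, 0]) I_beam();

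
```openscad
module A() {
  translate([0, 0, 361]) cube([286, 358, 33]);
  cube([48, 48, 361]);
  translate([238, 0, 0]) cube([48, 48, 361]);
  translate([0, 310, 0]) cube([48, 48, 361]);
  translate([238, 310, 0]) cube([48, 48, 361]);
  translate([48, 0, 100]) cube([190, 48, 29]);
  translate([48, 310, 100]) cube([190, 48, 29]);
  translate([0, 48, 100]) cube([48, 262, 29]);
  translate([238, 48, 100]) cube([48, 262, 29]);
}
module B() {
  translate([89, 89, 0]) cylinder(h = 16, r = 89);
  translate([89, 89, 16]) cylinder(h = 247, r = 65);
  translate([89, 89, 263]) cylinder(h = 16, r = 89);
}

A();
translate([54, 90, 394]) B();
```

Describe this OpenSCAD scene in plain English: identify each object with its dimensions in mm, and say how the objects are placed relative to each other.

A is a four-legged stool. The seat is a 286×358×33 mm slab whose top surface is at z = 394 mm; four square legs, each 48×48 mm in cross-section, run from the floor (z = 0) to the underside of the seat, each flush with a corner of the seat. Four stretchers, 48 mm wide and 29 mm tall, connect adjacent legs with their undersides at z = 100 mm, each running between the inner faces of the legs it joins and aligned with the legs' outer faces on the other axis.

B is a spool: two coaxial disc flanges of radius 89 mm and thickness 16 mm, joined by a core cylinder of radius 65 mm and height 247 mm. The lower flange rests on z = 0 and the three cylinders share a vertical axis.

The spool is on top of the stool, centred.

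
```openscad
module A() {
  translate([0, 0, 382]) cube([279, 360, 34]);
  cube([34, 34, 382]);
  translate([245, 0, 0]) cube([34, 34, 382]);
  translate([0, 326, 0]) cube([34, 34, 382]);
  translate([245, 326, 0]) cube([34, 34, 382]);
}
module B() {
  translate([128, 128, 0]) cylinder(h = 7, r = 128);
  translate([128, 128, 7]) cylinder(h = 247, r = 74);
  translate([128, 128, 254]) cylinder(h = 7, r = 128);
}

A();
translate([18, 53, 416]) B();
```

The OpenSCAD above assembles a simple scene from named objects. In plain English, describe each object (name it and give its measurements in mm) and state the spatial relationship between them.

A is a four-legged stool. The seat is a 279×360×34 mm slab whose top surface is at z = 416 mm; four square legs, each 34×34 mm in cross-section, run from the floor (z = 0) to the underside of the seat, each flush with a corner of the seat.

B is a spool: two coaxial disc flanges of radius 128 mm and thickness 7 mm, joined by a core cylinder of radius 74 mm and height 247 mm. The lower flange rests on z = 0 and the three cylinders share a vertical axis.

The spool is on top of the stool.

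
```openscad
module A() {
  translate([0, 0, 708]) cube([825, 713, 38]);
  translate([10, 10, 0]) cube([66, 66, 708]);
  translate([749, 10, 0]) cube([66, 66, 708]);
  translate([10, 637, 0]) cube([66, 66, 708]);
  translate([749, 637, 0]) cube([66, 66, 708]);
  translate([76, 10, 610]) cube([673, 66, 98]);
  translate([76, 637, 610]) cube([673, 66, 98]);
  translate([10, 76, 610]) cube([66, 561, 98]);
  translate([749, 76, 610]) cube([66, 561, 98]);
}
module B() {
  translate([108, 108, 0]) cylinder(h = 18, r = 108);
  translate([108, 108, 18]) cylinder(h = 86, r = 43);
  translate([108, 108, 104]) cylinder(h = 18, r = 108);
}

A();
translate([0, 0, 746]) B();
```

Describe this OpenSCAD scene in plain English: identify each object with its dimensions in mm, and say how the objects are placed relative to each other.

A is a table with a 825×713 mm rectangular top, 38 mm thick, top surface at z = 746 mm, supported by four 66×66 mm square legs, each inset 10 mm from the nearest pair of top edges, running from the floor. Four apron rails, 66 mm thick and 98 mm tall, run between adjacent legs with their top edges flush with the underside of the top and their outer faces flush with the legs' outer faces.

B is a spool: two coaxial disc flanges of radius 108 mm and thickness 18 mm, joined by a core cylinder of radius 43 mm and height 86 mm. The lower flange rests on z = 0 and the three cylinders share a vertical axis.

The spool is on top of the table.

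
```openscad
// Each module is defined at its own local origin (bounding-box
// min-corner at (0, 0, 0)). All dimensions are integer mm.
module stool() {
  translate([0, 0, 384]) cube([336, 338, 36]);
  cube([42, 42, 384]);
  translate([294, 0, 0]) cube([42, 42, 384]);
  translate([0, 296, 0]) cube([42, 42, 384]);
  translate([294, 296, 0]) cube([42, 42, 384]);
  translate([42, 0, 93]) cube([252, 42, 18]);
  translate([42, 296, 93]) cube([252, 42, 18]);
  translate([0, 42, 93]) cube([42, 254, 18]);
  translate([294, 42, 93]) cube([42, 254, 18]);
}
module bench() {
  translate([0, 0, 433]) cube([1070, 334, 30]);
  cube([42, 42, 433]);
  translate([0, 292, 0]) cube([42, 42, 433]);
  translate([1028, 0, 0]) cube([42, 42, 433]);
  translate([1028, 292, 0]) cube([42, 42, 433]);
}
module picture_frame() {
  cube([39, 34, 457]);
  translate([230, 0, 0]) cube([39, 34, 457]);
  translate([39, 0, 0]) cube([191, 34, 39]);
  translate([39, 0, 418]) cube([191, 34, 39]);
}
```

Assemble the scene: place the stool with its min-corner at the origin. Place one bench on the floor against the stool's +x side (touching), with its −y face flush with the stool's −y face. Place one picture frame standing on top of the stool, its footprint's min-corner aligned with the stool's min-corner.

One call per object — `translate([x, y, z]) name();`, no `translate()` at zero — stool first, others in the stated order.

stool();
translate([336, 0, 0]) bench();
translate([0, 0, 420]) picture_frame();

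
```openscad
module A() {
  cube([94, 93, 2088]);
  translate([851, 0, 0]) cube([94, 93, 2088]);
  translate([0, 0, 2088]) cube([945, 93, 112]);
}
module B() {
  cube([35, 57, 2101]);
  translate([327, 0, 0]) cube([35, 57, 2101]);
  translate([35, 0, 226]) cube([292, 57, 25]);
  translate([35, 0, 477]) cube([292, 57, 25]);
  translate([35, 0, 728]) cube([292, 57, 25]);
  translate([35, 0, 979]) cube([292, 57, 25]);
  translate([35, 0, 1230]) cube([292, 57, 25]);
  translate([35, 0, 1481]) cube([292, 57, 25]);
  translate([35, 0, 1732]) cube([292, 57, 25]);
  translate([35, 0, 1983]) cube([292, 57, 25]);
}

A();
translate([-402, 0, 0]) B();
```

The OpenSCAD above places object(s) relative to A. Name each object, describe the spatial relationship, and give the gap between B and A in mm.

A is a door frame. B is a ladder. The ladder is on the floor beside the door frame on its −x side. The gap between the ladder and the door frame is 40 mm.

The ladder's nearest face is 40 mm from the door frame's −x face.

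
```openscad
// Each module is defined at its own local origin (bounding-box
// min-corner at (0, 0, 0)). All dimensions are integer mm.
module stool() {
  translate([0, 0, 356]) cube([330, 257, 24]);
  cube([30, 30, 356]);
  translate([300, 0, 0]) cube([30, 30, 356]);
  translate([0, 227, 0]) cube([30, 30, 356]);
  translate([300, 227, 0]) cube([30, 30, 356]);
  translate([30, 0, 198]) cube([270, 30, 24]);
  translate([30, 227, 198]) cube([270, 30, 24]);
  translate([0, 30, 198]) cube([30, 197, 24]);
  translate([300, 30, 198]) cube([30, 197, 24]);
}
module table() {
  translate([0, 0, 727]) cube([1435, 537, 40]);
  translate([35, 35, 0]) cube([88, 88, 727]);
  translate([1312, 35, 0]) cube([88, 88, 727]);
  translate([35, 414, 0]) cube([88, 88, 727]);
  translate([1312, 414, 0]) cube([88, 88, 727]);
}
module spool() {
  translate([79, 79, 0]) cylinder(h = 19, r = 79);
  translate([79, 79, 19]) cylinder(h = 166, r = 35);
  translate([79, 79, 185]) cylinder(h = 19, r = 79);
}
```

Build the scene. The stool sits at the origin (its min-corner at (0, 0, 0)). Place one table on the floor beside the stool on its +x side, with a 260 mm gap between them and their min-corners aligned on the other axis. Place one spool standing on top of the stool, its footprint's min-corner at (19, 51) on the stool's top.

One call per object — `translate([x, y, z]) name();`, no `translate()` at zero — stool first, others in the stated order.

stool();
translate([590, 0, 0]) table();
translate([19, 51, 380]) spool();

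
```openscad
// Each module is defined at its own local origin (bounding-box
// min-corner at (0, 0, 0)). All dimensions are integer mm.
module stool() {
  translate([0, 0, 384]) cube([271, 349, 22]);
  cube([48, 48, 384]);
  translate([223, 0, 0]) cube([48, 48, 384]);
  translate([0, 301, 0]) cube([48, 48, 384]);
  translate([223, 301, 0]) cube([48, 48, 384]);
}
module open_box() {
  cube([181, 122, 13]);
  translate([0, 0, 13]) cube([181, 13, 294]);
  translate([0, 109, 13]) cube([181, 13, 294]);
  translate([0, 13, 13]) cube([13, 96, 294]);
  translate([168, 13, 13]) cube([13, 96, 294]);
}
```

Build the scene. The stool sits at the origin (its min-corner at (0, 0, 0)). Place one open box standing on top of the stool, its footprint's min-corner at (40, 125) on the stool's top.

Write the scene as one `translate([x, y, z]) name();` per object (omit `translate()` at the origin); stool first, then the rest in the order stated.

stool();
translate([40, 125, 406]) open_box();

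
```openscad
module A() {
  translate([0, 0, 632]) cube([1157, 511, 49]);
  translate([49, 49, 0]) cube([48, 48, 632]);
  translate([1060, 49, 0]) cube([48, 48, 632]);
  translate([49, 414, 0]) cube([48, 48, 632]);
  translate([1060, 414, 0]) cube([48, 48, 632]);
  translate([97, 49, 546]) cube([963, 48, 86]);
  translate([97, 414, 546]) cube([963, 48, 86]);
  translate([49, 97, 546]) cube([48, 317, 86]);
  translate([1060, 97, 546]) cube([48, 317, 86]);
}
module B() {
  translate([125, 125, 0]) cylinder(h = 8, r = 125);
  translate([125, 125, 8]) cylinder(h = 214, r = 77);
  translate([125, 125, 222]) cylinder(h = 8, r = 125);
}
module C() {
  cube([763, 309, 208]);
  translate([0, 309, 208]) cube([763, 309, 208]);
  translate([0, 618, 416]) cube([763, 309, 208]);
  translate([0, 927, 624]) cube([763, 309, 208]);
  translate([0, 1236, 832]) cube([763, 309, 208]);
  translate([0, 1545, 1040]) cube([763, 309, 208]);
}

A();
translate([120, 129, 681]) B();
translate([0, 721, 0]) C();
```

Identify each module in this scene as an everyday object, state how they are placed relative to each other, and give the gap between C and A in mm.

A is a table. B is a spool. C is a staircase. The spool is on top of the table. The staircase is on the floor beside the table on its +y side. The gap between the staircase and the table is 210 mm.

The staircase's nearest face is 210 mm from the table's +y face.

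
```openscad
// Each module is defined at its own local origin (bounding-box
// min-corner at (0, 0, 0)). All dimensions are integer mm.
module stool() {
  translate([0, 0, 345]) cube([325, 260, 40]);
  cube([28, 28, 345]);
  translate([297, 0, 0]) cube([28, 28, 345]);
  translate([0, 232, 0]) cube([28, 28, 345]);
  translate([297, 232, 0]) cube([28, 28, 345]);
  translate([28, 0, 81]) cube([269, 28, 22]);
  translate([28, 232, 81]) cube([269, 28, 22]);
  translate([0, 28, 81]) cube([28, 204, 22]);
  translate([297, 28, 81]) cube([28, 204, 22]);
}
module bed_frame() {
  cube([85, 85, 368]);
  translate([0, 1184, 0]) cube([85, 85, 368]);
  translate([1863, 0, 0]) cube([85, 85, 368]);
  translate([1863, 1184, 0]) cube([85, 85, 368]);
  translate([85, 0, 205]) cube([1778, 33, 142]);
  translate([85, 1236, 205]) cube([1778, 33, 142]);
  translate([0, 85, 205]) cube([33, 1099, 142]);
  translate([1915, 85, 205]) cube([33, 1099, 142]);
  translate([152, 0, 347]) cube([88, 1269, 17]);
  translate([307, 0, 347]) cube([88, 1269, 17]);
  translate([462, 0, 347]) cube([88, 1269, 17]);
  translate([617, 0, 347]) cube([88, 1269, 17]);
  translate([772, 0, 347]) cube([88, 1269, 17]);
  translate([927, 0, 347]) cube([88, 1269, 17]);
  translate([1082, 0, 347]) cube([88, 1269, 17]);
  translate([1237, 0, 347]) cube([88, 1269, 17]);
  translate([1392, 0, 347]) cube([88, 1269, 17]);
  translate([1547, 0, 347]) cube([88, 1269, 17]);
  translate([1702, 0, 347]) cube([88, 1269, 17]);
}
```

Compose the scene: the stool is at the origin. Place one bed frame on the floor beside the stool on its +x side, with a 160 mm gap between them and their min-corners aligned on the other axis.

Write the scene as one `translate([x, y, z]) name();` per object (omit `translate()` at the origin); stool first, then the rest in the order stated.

stool();
translate([485, 0, 0]) bed_frame();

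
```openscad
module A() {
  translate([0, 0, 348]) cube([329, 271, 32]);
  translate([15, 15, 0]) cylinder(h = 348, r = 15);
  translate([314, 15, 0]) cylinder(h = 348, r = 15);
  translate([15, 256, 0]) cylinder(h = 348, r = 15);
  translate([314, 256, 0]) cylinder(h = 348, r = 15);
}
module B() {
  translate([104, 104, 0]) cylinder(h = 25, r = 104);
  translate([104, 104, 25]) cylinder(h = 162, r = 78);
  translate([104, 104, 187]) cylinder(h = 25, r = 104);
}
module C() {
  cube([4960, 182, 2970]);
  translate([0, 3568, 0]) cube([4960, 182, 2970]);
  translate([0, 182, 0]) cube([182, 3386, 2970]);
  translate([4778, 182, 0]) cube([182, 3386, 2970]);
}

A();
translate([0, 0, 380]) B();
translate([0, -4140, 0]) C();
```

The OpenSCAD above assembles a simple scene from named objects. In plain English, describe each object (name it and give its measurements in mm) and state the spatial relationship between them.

A is a four-legged stool. The seat is 329×271 mm, 32 mm thick, top at z = 380 mm. It stands on four round legs, each 30 mm in diameter, from z = 0 to the seat underside, each leg's axis is inset half a diameter from the nearest pair of seat edges (so the leg's bounding box is flush with the corner).

B is a spool: two coaxial disc flanges of radius 104 mm and thickness 25 mm, joined by a core cylinder of radius 78 mm and height 162 mm. The lower flange rests on z = 0 and the three cylinders share a vertical axis.

C is a box-shaped house frame (walls only): outside footprint 4960×3750 mm, wall height 2970 mm, wall thickness 182 mm. The two y-facing walls run the full x-width; the two x-facing walls fit between the inner faces of the y-facing walls.

The spool is on top of the stool. The house frame is on the floor beside the stool on its −y side.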